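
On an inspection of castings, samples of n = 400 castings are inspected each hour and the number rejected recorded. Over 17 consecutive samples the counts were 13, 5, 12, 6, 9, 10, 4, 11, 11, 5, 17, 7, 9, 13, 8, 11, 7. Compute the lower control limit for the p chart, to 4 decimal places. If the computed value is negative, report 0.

0.0006

p̄ = Σdᵢ / (k·n) = 158 / (17 × 400) = 0.02324
LCL = p̄ − 3·√(p̄(1−p̄)/n) = 0.02324 − 3 × 0.00753 = 0.00064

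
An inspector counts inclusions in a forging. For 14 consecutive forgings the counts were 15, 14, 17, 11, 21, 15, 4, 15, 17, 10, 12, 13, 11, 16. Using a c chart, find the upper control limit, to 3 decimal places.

24.724

c̄ = (15 + 14 + 17 + 11 + 21 + 15 + 4 + 15 + 17 + 10 + 12 + 13 + 11 + 16) / 14 = 191 / 14 = 13.6429
UCL = c̄ + 3√c̄ = 13.6429 + 3 × √13.6429 = 13.6429 + 3 × 3.6936 = 24.7237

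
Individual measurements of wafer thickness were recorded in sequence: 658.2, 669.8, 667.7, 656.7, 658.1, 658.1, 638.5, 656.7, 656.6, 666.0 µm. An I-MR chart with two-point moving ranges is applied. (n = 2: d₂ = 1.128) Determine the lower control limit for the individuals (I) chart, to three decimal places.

X̄ = (658.2 + 669.8 + 667.7 + 656.7 + 658.1 + 658.1 + 638.5 + 656.7 + 656.6 + 666.0) / 10 = 658.6400
Moving ranges: 11.6, 2.1, 11.0, 1.4, 0.0, 19.6, 18.2, 0.1, 9.4; M̄R̄ = 73.4000 / 9 = 8.1556
LCL = X̄ − 3·M̄R̄/d₂ = 658.6400 − 3 × 8.1556 / 1.128 = 636.9497

636.950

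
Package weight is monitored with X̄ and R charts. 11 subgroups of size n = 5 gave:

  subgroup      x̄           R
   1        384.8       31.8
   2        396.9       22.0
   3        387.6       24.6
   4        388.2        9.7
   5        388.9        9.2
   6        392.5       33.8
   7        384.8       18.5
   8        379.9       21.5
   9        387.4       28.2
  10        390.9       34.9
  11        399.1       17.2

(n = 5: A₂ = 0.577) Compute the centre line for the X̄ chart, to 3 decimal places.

X̄̄ = (384.8 + 396.9 + 387.6 + 388.2 + 388.9 + 392.5 + 384.8 + 379.9 + 387.4 + 390.9 + 399.1) / 11 = 4281.0000 / 11 = 389.1818
CL = X̄̄ = 389.1818

389.182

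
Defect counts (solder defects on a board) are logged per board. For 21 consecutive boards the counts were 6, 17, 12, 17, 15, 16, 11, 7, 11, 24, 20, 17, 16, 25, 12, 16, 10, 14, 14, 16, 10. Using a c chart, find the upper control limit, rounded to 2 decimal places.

26.02

c̄ = (6 + 17 + 12 + 17 + 15 + 16 + 11 + 7 + 11 + 24 + 20 + 17 + 16 + 25 + 12 + 16 + 10 + 14 + 14 + 16 + 10) / 21 = 306 / 21 = 14.5714
UCL = c̄ + 3√c̄ = 14.5714 + 3 × √14.5714 = 14.5714 + 3 × 3.8173 = 26.0232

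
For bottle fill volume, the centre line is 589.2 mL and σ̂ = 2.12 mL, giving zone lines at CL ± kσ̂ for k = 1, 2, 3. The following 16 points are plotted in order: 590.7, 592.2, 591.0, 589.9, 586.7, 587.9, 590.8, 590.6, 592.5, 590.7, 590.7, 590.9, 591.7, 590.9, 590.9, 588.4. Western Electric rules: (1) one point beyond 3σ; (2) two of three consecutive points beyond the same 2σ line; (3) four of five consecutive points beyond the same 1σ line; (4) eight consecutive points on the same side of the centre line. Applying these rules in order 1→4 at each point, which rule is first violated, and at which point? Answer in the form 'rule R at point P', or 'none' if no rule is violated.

rule 4 at point 14

Zone of each point (C = within 1σ̂, B = 1σ̂–2σ̂, A = 2σ̂–3σ̂, * = beyond 3σ̂; sign = side of CL): 1:+C, 2:+B, 3:+C, 4:+C, 5:-B, 6:-C, 7:+C, 8:+C, 9:+B, 10:+C, 11:+C, 12:+C, 13:+B, 14:+C, 15:+C, 16:-C
Rule 4 (eight consecutive points on the same side of the centre line) is satisfied at point 14.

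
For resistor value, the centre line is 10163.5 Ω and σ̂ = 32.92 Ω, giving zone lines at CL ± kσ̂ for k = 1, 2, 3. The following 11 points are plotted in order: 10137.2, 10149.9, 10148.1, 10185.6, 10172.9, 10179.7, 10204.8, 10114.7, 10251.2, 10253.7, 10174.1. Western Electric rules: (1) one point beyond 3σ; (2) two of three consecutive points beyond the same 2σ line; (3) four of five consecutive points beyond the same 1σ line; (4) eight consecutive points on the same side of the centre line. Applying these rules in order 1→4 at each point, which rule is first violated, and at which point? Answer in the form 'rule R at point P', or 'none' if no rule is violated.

rule 2 at point 10

Zone of each point (C = within 1σ̂, B = 1σ̂–2σ̂, A = 2σ̂–3σ̂, * = beyond 3σ̂; sign = side of CL): 1:-C, 2:-C, 3:-C, 4:+C, 5:+C, 6:+C, 7:+B, 8:-B, 9:+A, 10:+A, 11:+C
Rule 2 (two of three consecutive points beyond the same 2σ limit) is satisfied at point 10.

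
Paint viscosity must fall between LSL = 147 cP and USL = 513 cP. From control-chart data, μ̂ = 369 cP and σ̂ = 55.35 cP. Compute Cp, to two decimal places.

Cp = (USL − LSL) / (6σ̂) = (513 − 147) / (6 × 55.35) = 366.0000 / 332.1000 = 1.1021

1.10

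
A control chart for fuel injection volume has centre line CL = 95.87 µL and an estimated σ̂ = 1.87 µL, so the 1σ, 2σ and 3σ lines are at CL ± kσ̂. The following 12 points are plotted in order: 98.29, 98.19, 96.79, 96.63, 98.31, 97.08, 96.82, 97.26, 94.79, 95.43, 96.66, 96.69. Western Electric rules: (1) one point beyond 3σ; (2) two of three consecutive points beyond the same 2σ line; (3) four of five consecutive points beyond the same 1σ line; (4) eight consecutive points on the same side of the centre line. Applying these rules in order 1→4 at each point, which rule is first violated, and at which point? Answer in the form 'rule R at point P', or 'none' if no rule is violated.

rule 4 at point 8

Zone of each point (C = within 1σ̂, B = 1σ̂–2σ̂, A = 2σ̂–3σ̂, * = beyond 3σ̂; sign = side of CL): 1:+B, 2:+B, 3:+C, 4:+C, 5:+B, 6:+C, 7:+C, 8:+C, 9:-C, 10:-C, 11:+C, 12:+C
Rule 4 (eight consecutive points on the same side of the centre line) is satisfied at point 8.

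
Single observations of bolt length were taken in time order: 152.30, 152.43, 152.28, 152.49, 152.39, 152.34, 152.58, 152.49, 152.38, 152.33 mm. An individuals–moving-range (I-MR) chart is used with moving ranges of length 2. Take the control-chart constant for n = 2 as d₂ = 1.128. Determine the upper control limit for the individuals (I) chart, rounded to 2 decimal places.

152.73

X̄ = (152.30 + 152.43 + 152.28 + 152.49 + 152.39 + 152.34 + 152.58 + 152.49 + 152.38 + 152.33) / 10 = 152.4010
Moving ranges: 0.13, 0.15, 0.21, 0.10, 0.05, 0.24, 0.09, 0.11, 0.05; M̄R̄ = 1.1300 / 9 = 0.1256
UCL = X̄ + 3·M̄R̄/d₂ = 152.4010 + 3 × 0.1256 / 1.128 = 152.7349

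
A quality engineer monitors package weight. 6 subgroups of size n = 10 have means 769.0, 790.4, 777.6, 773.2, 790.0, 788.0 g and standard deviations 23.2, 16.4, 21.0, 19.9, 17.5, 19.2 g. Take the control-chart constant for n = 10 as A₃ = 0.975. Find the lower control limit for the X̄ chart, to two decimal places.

762.32

X̄̄ = (769.0 + 790.4 + 777.6 + 773.2 + 790.0 + 788.0) / 6 = 781.3667
s̄ = (23.2 + 16.4 + 21.0 + 19.9 + 17.5 + 19.2) / 6 = 19.5333
LCL = X̄̄ − A₃·s̄ = 781.3667 − 0.975 × 19.5333 = 762.3217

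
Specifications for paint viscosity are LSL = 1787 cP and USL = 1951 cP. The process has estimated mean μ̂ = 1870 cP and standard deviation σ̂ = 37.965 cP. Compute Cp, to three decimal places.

Cp = (USL − LSL) / (6σ̂) = (1951 − 1787) / (6 × 37.965) = 164.0000 / 227.7900 = 0.7200

0.720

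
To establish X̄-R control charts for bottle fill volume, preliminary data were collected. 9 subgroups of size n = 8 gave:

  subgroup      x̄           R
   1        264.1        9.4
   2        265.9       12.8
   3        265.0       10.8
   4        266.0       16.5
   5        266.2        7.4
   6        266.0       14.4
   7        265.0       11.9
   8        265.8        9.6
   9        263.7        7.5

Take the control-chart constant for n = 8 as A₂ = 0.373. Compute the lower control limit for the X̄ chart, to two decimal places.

261.14

X̄̄ = (264.1 + 265.9 + 265.0 + 266.0 + 266.2 + 266.0 + 265.0 + 265.8 + 263.7) / 9 = 2387.7000 / 9 = 265.3000
R̄ = (9.4 + 12.8 + 10.8 + 16.5 + 7.4 + 14.4 + 11.9 + 9.6 + 7.5) / 9 = 100.3000 / 9 = 11.1444
LCL = X̄̄ − A₂·R̄ = 265.3000 − 0.373 × 11.1444 = 261.1431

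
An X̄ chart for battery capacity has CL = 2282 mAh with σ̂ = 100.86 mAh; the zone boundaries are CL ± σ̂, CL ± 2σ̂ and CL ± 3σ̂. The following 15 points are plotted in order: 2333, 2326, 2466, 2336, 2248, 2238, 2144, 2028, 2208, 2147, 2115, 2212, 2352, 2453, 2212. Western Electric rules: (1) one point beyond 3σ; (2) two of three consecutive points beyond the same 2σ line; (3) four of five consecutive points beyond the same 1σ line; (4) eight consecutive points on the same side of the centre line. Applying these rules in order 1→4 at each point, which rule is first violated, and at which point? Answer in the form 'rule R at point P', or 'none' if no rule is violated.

rule 3 at point 11

Zone of each point (C = within 1σ̂, B = 1σ̂–2σ̂, A = 2σ̂–3σ̂, * = beyond 3σ̂; sign = side of CL): 1:+C, 2:+C, 3:+B, 4:+C, 5:-C, 6:-C, 7:-B, 8:-A, 9:-C, 10:-B, 11:-B, 12:-C, 13:+C, 14:+B, 15:-C
Rule 3 (four of five consecutive points beyond the same 1σ limit) is satisfied at point 11.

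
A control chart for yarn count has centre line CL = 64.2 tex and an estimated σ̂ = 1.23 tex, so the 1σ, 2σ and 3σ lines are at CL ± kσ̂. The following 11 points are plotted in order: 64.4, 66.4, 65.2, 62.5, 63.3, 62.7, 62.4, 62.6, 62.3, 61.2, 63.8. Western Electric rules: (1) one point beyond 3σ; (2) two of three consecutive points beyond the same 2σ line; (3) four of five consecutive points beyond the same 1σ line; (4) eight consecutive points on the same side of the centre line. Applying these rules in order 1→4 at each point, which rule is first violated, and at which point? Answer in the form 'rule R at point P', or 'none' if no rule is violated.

rule 3 at point 8

Zone of each point (C = within 1σ̂, B = 1σ̂–2σ̂, A = 2σ̂–3σ̂, * = beyond 3σ̂; sign = side of CL): 1:+C, 2:+B, 3:+C, 4:-B, 5:-C, 6:-B, 7:-B, 8:-B, 9:-B, 10:-A, 11:-C
Rule 3 (four of five consecutive points beyond the same 1σ limit) is satisfied at point 8.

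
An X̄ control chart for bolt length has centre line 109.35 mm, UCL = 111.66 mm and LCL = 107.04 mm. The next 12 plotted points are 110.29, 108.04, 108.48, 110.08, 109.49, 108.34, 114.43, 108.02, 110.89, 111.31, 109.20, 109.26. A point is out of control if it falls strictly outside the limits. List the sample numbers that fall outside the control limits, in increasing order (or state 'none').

Compare each point to [107.04, 111.66]: sample 7 = 114.43 > UCL.

7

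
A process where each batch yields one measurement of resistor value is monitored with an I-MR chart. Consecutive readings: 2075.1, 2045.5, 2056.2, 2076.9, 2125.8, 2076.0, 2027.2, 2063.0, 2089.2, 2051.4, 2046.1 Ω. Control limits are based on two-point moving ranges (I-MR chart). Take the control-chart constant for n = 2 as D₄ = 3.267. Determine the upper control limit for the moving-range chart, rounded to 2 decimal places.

Moving ranges: 29.6, 10.7, 20.7, 48.9, 49.8, 48.8, 35.8, 26.2, 37.8, 5.3; M̄R̄ = 313.6000 / 10 = 31.3600
UCL_MR = D₄·M̄R̄ = 3.267 × 31.3600 = 102.4531

102.45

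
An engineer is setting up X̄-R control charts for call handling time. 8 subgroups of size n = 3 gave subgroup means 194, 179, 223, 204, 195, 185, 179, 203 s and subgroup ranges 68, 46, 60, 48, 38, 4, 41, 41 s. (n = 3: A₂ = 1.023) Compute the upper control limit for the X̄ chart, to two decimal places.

239.49

X̄̄ = (194 + 179 + 223 + 204 + 195 + 185 + 179 + 203) / 8 = 1562.0000 / 8 = 195.2500
R̄ = (68 + 46 + 60 + 48 + 38 + 4 + 41 + 41) / 8 = 346.0000 / 8 = 43.2500
UCL = X̄̄ + A₂·R̄ = 195.2500 + 1.023 × 43.2500 = 239.4948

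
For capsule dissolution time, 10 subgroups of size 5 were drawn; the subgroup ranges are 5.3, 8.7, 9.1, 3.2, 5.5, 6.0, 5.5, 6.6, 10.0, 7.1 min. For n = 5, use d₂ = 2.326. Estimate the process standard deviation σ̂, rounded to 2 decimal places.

R̄ = (5.3 + 8.7 + 9.1 + 3.2 + 5.5 + 6.0 + 5.5 + 6.6 + 10.0 + 7.1) / 10 = 6.7000
σ̂ = R̄ / d₂ = 6.7000 / 2.326 = 2.8805

2.88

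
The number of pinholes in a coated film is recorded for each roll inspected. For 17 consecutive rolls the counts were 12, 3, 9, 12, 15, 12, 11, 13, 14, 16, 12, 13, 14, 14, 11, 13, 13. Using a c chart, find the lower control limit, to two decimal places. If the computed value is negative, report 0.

c̄ = (12 + 3 + 9 + 12 + 15 + 12 + 11 + 13 + 14 + 16 + 12 + 13 + 14 + 14 + 11 + 13 + 13) / 17 = 207 / 17 = 12.1765
LCL = c̄ − 3√c̄ = 12.1765 − 3 × 3.4895 = 1.7080

1.71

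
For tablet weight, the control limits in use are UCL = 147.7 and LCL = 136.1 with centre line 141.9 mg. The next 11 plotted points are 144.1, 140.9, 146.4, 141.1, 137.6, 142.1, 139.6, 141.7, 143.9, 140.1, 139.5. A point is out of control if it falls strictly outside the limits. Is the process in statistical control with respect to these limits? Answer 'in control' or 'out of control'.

All 11 points lie within [136.1, 147.7].

in control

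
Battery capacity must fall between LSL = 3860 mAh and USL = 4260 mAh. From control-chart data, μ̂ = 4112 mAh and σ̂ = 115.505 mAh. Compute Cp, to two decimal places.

Cp = (USL − LSL) / (6σ̂) = (4260 − 3860) / (6 × 115.505) = 400.0000 / 693.0300 = 0.5772

0.58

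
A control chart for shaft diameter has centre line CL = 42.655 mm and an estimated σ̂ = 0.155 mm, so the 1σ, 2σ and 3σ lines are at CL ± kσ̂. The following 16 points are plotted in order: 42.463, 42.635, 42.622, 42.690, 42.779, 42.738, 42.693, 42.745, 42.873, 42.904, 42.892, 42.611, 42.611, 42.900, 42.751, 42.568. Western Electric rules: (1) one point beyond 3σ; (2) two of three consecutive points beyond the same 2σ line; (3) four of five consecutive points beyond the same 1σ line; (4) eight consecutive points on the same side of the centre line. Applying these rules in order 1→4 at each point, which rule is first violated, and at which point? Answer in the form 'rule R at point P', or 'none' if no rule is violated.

rule 4 at point 11

Zone of each point (C = within 1σ̂, B = 1σ̂–2σ̂, A = 2σ̂–3σ̂, * = beyond 3σ̂; sign = side of CL): 1:-B, 2:-C, 3:-C, 4:+C, 5:+C, 6:+C, 7:+C, 8:+C, 9:+B, 10:+B, 11:+B, 12:-C, 13:-C, 14:+B, 15:+C, 16:-C
Rule 4 (eight consecutive points on the same side of the centre line) is satisfied at point 11.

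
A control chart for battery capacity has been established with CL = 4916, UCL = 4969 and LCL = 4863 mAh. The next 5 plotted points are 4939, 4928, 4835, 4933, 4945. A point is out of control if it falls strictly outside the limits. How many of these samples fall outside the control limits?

1

Compare each point to [4863, 4969]: sample 3 = 4835 < LCL.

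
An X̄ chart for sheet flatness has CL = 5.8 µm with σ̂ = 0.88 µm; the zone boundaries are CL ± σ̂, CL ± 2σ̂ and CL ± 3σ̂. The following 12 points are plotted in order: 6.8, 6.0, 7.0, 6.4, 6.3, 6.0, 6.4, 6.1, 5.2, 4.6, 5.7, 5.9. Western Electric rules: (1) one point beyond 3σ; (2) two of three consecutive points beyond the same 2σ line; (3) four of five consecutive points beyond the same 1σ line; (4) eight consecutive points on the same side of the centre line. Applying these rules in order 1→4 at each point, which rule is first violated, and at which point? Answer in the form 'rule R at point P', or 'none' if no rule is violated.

rule 4 at point 8

Zone of each point (C = within 1σ̂, B = 1σ̂–2σ̂, A = 2σ̂–3σ̂, * = beyond 3σ̂; sign = side of CL): 1:+B, 2:+C, 3:+B, 4:+C, 5:+C, 6:+C, 7:+C, 8:+C, 9:-C, 10:-B, 11:-C, 12:+C
Rule 4 (eight consecutive points on the same side of the centre line) is satisfied at point 8.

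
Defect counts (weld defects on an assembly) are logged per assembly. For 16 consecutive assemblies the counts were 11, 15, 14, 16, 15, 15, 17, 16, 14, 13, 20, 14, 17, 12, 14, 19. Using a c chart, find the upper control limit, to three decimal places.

c̄ = (11 + 15 + 14 + 16 + 15 + 15 + 17 + 16 + 14 + 13 + 20 + 14 + 17 + 12 + 14 + 19) / 16 = 242 / 16 = 15.1250
UCL = c̄ + 3√c̄ = 15.1250 + 3 × √15.1250 = 15.1250 + 3 × 3.8891 = 26.7923

26.792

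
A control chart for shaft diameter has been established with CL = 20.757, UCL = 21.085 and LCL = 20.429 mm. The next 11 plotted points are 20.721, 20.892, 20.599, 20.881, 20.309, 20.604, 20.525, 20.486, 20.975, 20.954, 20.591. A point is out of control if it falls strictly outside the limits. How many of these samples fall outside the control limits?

Compare each point to [20.429, 21.085]: sample 5 = 20.309 < LCL.

1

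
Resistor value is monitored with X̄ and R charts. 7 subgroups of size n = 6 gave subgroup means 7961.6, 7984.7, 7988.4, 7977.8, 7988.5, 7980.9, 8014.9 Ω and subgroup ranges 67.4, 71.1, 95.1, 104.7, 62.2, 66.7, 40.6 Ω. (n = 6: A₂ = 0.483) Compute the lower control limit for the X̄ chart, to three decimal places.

X̄̄ = (7961.6 + 7984.7 + 7988.4 + 7977.8 + 7988.5 + 7980.9 + 8014.9) / 7 = 55896.8000 / 7 = 7985.2571
R̄ = (67.4 + 71.1 + 95.1 + 104.7 + 62.2 + 66.7 + 40.6) / 7 = 507.8000 / 7 = 72.5429
LCL = X̄̄ − A₂·R̄ = 7985.2571 − 0.483 × 72.5429 = 7950.2189

7950.219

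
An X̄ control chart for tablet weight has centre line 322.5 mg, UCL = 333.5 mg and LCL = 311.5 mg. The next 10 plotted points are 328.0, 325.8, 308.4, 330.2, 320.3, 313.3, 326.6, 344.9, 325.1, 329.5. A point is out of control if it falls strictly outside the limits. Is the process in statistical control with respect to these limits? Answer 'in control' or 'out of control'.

out of control

Compare each point to [311.5, 333.5]: sample 3 = 308.4 < LCL; sample 8 = 344.9 > UCL.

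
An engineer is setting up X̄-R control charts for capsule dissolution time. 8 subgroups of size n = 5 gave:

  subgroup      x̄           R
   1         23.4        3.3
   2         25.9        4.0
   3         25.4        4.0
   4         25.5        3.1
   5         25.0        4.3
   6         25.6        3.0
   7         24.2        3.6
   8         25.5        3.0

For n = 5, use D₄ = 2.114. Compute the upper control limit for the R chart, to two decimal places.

R̄ = (3.3 + 4.0 + 4.0 + 3.1 + 4.3 + 3.0 + 3.6 + 3.0) / 8 = 28.3000 / 8 = 3.5375
UCL_R = D₄·R̄ = 2.114 × 3.5375 = 7.4783

7.48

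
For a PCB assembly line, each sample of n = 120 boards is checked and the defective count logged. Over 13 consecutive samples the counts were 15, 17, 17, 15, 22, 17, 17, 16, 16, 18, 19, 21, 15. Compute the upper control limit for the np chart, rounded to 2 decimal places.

28.85

p̄ = Σdᵢ / (k·n) = 225 / (13 × 120) = 0.14423
UCL = np̄ + 3·√(np̄(1−p̄)) = 17.3077 + 3 × √(17.3077×0.85577) = 17.3077 + 3 × 3.8486 = 28.8534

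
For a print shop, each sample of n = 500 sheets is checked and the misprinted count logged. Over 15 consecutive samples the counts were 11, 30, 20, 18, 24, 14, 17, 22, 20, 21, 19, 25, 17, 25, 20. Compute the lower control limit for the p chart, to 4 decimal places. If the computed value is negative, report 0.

0.0140

p̄ = Σdᵢ / (k·n) = 303 / (15 × 500) = 0.04040
LCL = p̄ − 3·√(p̄(1−p̄)/n) = 0.04040 − 3 × 0.00881 = 0.01398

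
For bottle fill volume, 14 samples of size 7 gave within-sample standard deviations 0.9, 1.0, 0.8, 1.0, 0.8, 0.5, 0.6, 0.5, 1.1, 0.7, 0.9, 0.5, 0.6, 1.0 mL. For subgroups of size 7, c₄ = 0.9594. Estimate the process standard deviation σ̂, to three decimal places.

0.812

s̄ = (0.9 + 1.0 + 0.8 + 1.0 + 0.8 + 0.5 + 0.6 + 0.5 + 1.1 + 0.7 + 0.9 + 0.5 + 0.6 + 1.0) / 14 = 0.7786
σ̂ = s̄ / c₄ = 0.7786 / 0.9594 = 0.8115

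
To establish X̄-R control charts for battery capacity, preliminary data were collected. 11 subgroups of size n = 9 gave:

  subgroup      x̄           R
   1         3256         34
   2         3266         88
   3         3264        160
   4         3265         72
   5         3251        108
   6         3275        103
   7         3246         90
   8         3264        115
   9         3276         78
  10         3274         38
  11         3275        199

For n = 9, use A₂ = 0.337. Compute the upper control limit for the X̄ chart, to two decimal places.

3297.97

X̄̄ = (3256 + 3266 + 3264 + 3265 + 3251 + 3275 + 3246 + 3264 + 3276 + 3274 + 3275) / 11 = 35912.0000 / 11 = 3264.7273
R̄ = (34 + 88 + 160 + 72 + 108 + 103 + 90 + 115 + 78 + 38 + 199) / 11 = 1085.0000 / 11 = 98.6364
UCL = X̄̄ + A₂·R̄ = 3264.7273 + 0.337 × 98.6364 = 3297.9677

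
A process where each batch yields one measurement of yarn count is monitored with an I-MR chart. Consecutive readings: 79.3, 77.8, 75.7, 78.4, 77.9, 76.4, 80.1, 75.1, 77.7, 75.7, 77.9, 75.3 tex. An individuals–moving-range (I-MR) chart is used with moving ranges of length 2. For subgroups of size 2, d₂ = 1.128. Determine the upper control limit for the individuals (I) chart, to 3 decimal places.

X̄ = (79.3 + 77.8 + 75.7 + 78.4 + 77.9 + 76.4 + 80.1 + 75.1 + 77.7 + 75.7 + 77.9 + 75.3) / 12 = 77.2750
Moving ranges: 1.5, 2.1, 2.7, 0.5, 1.5, 3.7, 5.0, 2.6, 2.0, 2.2, 2.6; M̄R̄ = 26.4000 / 11 = 2.4000
UCL = X̄ + 3·M̄R̄/d₂ = 77.2750 + 3 × 2.4000 / 1.128 = 83.6580

83.658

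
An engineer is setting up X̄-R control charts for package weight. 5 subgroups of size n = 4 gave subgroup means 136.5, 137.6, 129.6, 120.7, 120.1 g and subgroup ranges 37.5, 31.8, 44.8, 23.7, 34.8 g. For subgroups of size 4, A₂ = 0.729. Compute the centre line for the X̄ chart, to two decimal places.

X̄̄ = (136.5 + 137.6 + 129.6 + 120.7 + 120.1) / 5 = 644.5000 / 5 = 128.9000
CL = X̄̄ = 128.9000

128.90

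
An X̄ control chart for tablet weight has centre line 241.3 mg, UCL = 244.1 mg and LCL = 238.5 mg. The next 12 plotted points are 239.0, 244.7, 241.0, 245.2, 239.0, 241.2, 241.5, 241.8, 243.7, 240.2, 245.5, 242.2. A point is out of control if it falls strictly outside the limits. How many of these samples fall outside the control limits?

3

Compare each point to [238.5, 244.1]: sample 2 = 244.7 > UCL; sample 4 = 245.2 > UCL; sample 11 = 245.5 > UCL.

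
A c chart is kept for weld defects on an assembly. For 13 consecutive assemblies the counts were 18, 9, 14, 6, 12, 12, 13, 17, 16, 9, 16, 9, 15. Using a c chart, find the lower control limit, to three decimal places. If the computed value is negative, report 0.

c̄ = (18 + 9 + 14 + 6 + 12 + 12 + 13 + 17 + 16 + 9 + 16 + 9 + 15) / 13 = 166 / 13 = 12.7692
LCL = c̄ − 3√c̄ = 12.7692 − 3 × 3.5734 = 2.0490

2.049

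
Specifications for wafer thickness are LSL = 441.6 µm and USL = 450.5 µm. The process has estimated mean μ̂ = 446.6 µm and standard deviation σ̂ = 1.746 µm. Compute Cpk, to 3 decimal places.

0.745

Cpu = (USL − μ̂) / (3σ̂) = (450.5 − 446.6) / (3 × 1.746) = 0.7446; Cpl = (μ̂ − LSL) / (3σ̂) = (446.6 − 441.6) / (3 × 1.746) = 0.9546; Cpk = min(Cpu, Cpl) = 0.7446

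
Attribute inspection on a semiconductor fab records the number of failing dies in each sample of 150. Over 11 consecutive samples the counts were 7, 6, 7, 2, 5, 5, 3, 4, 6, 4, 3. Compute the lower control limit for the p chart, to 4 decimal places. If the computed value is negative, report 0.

p̄ = Σdᵢ / (k·n) = 52 / (11 × 150) = 0.03152
LCL = p̄ − 3·√(p̄(1−p̄)/n) = 0.03152 − 3 × 0.01426 = -0.01128 → 0 (negative, so LCL = 0)

0.0000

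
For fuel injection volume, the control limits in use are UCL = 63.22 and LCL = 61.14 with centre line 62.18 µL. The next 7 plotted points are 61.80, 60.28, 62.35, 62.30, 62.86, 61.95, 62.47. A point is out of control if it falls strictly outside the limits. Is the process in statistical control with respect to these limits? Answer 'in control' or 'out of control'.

Compare each point to [61.14, 63.22]: sample 2 = 60.28 < LCL.

out of control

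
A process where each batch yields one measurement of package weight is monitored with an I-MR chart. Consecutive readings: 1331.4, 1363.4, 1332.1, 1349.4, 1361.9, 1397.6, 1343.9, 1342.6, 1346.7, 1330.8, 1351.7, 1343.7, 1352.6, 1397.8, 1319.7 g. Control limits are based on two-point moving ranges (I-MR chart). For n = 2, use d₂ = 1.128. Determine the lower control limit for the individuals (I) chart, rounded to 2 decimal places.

1281.70

X̄ = (1331.4 + 1363.4 + 1332.1 + 1349.4 + 1361.9 + 1397.6 + 1343.9 + 1342.6 + 1346.7 + 1330.8 + 1351.7 + 1343.7 + 1352.6 + 1397.8 + 1319.7) / 15 = 1351.0200
Moving ranges: 32.0, 31.3, 17.3, 12.5, 35.7, 53.7, 1.3, 4.1, 15.9, 20.9, 8.0, 8.9, 45.2, 78.1; M̄R̄ = 364.9000 / 14 = 26.0643
LCL = X̄ − 3·M̄R̄/d₂ = 1351.0200 − 3 × 26.0643 / 1.128 = 1281.7001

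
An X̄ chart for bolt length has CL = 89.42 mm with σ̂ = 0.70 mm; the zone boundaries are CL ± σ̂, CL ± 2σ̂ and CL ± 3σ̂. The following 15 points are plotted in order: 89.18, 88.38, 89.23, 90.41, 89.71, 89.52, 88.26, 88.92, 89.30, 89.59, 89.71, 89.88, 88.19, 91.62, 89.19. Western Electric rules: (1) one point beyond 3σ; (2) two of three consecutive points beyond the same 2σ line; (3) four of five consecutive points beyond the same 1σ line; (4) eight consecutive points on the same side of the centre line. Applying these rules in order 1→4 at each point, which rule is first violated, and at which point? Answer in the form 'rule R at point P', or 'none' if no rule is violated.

Zone of each point (C = within 1σ̂, B = 1σ̂–2σ̂, A = 2σ̂–3σ̂, * = beyond 3σ̂; sign = side of CL): 1:-C, 2:-B, 3:-C, 4:+B, 5:+C, 6:+C, 7:-B, 8:-C, 9:-C, 10:+C, 11:+C, 12:+C, 13:-B, 14:+*, 15:-C
Rule 1 (one point beyond the 3σ limits) is satisfied at point 14.

rule 1 at point 14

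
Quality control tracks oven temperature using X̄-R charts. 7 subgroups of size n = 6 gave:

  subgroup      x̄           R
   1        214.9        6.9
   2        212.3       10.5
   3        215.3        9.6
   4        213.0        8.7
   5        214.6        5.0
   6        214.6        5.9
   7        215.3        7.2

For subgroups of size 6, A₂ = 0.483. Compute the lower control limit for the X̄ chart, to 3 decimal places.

X̄̄ = (214.9 + 212.3 + 215.3 + 213.0 + 214.6 + 214.6 + 215.3) / 7 = 1500.0000 / 7 = 214.2857
R̄ = (6.9 + 10.5 + 9.6 + 8.7 + 5.0 + 5.9 + 7.2) / 7 = 53.8000 / 7 = 7.6857
LCL = X̄̄ − A₂·R̄ = 214.2857 − 0.483 × 7.6857 = 210.5735

210.574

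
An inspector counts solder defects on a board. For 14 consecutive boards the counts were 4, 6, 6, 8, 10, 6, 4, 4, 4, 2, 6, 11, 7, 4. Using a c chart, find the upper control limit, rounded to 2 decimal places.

13.12

c̄ = (4 + 6 + 6 + 8 + 10 + 6 + 4 + 4 + 4 + 2 + 6 + 11 + 7 + 4) / 14 = 82 / 14 = 5.8571
UCL = c̄ + 3√c̄ = 5.8571 + 3 × √5.8571 = 5.8571 + 3 × 2.4202 = 13.1176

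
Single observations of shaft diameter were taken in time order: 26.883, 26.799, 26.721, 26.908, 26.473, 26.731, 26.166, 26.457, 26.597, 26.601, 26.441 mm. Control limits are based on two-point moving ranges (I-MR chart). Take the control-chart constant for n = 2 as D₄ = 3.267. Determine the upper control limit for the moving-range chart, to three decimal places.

Moving ranges: 0.084, 0.078, 0.187, 0.435, 0.258, 0.565, 0.291, 0.140, 0.004, 0.160; M̄R̄ = 2.2020 / 10 = 0.2202
UCL_MR = D₄·M̄R̄ = 3.267 × 0.2202 = 0.7194

0.719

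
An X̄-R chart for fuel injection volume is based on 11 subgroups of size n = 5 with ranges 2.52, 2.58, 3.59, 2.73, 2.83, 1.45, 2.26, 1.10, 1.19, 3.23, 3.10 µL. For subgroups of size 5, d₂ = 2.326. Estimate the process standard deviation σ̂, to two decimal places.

R̄ = (2.52 + 2.58 + 3.59 + 2.73 + 2.83 + 1.45 + 2.26 + 1.10 + 1.19 + 3.23 + 3.10) / 11 = 2.4164
σ̂ = R̄ / d₂ = 2.4164 / 2.326 = 1.0388

1.04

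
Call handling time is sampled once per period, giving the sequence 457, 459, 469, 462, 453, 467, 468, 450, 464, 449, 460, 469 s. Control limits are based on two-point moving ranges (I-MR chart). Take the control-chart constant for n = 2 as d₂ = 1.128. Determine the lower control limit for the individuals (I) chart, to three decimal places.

X̄ = (457 + 459 + 469 + 462 + 453 + 467 + 468 + 450 + 464 + 449 + 460 + 469) / 12 = 460.5833
Moving ranges: 2, 10, 7, 9, 14, 1, 18, 14, 15, 11, 9; M̄R̄ = 110.0000 / 11 = 10.0000
LCL = X̄ − 3·M̄R̄/d₂ = 460.5833 − 3 × 10.0000 / 1.128 = 433.9876

433.988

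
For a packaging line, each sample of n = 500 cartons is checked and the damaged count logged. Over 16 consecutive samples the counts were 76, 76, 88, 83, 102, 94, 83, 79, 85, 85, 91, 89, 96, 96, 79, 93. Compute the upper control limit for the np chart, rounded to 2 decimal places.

112.64

p̄ = Σdᵢ / (k·n) = 1395 / (16 × 500) = 0.17438
UCL = np̄ + 3·√(np̄(1−p̄)) = 87.1875 + 3 × √(87.1875×0.82563) = 87.1875 + 3 × 8.4843 = 112.6405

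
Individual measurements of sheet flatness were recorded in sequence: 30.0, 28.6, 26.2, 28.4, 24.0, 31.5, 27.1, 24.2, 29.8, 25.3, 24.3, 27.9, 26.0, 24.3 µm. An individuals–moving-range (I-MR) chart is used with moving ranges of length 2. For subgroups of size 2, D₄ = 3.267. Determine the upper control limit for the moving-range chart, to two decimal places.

Moving ranges: 1.4, 2.4, 2.2, 4.4, 7.5, 4.4, 2.9, 5.6, 4.5, 1.0, 3.6, 1.9, 1.7; M̄R̄ = 43.5000 / 13 = 3.3462
UCL_MR = D₄·M̄R̄ = 3.267 × 3.3462 = 10.9319

10.93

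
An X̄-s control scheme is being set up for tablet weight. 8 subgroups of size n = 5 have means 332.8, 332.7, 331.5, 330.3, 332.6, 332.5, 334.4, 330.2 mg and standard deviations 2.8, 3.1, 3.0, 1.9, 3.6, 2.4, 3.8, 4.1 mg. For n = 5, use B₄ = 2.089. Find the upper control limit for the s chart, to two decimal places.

6.45

s̄ = (2.8 + 3.1 + 3.0 + 1.9 + 3.6 + 2.4 + 3.8 + 4.1) / 8 = 3.0875
UCL_s = B₄·s̄ = 2.089 × 3.0875 = 6.4498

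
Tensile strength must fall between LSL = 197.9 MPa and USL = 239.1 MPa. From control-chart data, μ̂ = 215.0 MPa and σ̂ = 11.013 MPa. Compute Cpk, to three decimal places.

0.518

Cpu = (USL − μ̂) / (3σ̂) = (239.1 − 215.0) / (3 × 11.013) = 0.7294; Cpl = (μ̂ − LSL) / (3σ̂) = (215.0 − 197.9) / (3 × 11.013) = 0.5176; Cpk = min(Cpu, Cpl) = 0.5176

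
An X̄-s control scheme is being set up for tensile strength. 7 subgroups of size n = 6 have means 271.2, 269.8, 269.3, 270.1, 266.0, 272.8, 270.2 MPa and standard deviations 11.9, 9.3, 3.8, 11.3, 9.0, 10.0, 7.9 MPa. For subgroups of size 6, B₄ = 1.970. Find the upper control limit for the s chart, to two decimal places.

s̄ = (11.9 + 9.3 + 3.8 + 11.3 + 9.0 + 10.0 + 7.9) / 7 = 9.0286
UCL_s = B₄·s̄ = 1.970 × 9.0286 = 17.7863

17.79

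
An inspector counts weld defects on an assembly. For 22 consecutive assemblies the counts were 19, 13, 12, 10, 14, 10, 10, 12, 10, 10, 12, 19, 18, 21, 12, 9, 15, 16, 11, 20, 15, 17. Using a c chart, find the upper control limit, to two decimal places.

c̄ = (19 + 13 + 12 + 10 + 14 + 10 + 10 + 12 + 10 + 10 + 12 + 19 + 18 + 21 + 12 + 9 + 15 + 16 + 11 + 20 + 15 + 17) / 22 = 305 / 22 = 13.8636
UCL = c̄ + 3√c̄ = 13.8636 + 3 × √13.8636 = 13.8636 + 3 × 3.7234 = 25.0338

25.03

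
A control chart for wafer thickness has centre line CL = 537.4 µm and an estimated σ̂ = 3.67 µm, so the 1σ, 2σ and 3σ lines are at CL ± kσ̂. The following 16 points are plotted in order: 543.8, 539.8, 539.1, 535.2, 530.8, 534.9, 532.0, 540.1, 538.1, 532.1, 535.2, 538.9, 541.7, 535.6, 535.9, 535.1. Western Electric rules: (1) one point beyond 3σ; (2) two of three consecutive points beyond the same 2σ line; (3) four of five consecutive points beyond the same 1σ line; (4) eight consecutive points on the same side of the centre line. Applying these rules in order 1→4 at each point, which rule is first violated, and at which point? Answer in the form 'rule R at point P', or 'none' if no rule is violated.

none

Zone of each point (C = within 1σ̂, B = 1σ̂–2σ̂, A = 2σ̂–3σ̂, * = beyond 3σ̂; sign = side of CL): 1:+B, 2:+C, 3:+C, 4:-C, 5:-B, 6:-C, 7:-B, 8:+C, 9:+C, 10:-B, 11:-C, 12:+C, 13:+B, 14:-C, 15:-C, 16:-C
No rule fires across all 16 points.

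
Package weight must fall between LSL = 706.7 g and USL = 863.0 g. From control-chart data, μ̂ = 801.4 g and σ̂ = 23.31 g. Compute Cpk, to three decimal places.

0.881

Cpu = (USL − μ̂) / (3σ̂) = (863.0 − 801.4) / (3 × 23.31) = 0.8809; Cpl = (μ̂ − LSL) / (3σ̂) = (801.4 − 706.7) / (3 × 23.31) = 1.3542; Cpk = min(Cpu, Cpl) = 0.8809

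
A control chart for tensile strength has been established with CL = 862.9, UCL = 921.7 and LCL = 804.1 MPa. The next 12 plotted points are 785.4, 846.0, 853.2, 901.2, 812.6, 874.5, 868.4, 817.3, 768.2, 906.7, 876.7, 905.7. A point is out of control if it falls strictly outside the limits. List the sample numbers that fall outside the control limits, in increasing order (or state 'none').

Compare each point to [804.1, 921.7]: sample 1 = 785.4 < LCL; sample 9 = 768.2 < LCL.

1, 9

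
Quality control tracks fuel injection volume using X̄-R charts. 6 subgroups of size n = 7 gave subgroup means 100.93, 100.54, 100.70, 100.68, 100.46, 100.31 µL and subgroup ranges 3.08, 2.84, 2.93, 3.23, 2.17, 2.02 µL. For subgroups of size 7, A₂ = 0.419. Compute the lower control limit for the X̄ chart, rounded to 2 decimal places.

X̄̄ = (100.93 + 100.54 + 100.70 + 100.68 + 100.46 + 100.31) / 6 = 603.6200 / 6 = 100.6033
R̄ = (3.08 + 2.84 + 2.93 + 3.23 + 2.17 + 2.02) / 6 = 16.2700 / 6 = 2.7117
LCL = X̄̄ − A₂·R̄ = 100.6033 − 0.419 × 2.7117 = 99.4671

99.47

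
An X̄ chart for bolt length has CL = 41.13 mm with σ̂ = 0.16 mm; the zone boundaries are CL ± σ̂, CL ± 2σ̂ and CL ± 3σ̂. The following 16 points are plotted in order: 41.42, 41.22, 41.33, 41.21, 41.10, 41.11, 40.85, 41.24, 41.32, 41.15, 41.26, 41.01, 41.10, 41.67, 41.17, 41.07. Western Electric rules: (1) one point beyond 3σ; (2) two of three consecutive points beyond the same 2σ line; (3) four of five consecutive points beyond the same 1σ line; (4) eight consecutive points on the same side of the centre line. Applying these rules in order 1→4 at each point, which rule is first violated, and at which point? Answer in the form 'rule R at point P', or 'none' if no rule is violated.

Zone of each point (C = within 1σ̂, B = 1σ̂–2σ̂, A = 2σ̂–3σ̂, * = beyond 3σ̂; sign = side of CL): 1:+B, 2:+C, 3:+B, 4:+C, 5:-C, 6:-C, 7:-B, 8:+C, 9:+B, 10:+C, 11:+C, 12:-C, 13:-C, 14:+*, 15:+C, 16:-C
Rule 1 (one point beyond the 3σ limits) is satisfied at point 14.

rule 1 at point 14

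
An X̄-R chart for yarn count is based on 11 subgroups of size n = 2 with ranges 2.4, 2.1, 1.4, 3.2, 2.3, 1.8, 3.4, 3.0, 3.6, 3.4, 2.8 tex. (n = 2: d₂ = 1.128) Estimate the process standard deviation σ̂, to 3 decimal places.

2.369

R̄ = (2.4 + 2.1 + 1.4 + 3.2 + 2.3 + 1.8 + 3.4 + 3.0 + 3.6 + 3.4 + 2.8) / 11 = 2.6727
σ̂ = R̄ / d₂ = 2.6727 / 1.128 = 2.3694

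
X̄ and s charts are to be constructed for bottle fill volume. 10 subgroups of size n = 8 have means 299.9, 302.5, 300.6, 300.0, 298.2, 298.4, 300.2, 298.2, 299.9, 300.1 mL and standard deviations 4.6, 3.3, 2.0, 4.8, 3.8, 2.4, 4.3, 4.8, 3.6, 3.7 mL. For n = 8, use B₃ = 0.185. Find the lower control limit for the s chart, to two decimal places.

0.69

s̄ = (4.6 + 3.3 + 2.0 + 4.8 + 3.8 + 2.4 + 4.3 + 4.8 + 3.6 + 3.7) / 10 = 3.7300
LCL_s = B₃·s̄ = 0.185 × 3.7300 = 0.6900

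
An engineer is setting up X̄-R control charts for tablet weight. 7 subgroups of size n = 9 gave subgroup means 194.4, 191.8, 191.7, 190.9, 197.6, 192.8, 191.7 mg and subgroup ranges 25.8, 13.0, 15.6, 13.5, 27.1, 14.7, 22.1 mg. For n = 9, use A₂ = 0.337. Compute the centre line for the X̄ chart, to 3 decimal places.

X̄̄ = (194.4 + 191.8 + 191.7 + 190.9 + 197.6 + 192.8 + 191.7) / 7 = 1350.9000 / 7 = 192.9857
CL = X̄̄ = 192.9857

192.986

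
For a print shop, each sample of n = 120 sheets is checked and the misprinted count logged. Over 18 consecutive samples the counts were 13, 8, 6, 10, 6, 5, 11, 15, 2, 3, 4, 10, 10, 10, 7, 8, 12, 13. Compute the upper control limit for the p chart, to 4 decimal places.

0.1411

p̄ = Σdᵢ / (k·n) = 153 / (18 × 120) = 0.07083
UCL = p̄ + 3·√(p̄(1−p̄)/n) = 0.07083 + 3 × √(0.07083×0.92917/120) = 0.07083 + 3 × 0.02342 = 0.14109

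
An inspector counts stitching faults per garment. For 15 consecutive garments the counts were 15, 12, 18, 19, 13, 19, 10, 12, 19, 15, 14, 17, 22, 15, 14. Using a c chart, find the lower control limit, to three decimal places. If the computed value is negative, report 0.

3.751

c̄ = (15 + 12 + 18 + 19 + 13 + 19 + 10 + 12 + 19 + 15 + 14 + 17 + 22 + 15 + 14) / 15 = 234 / 15 = 15.6000
LCL = c̄ − 3√c̄ = 15.6000 − 3 × 3.9497 = 3.7509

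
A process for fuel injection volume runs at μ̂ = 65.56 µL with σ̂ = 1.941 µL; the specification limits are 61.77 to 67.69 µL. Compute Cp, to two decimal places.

Cp = (USL − LSL) / (6σ̂) = (67.69 − 61.77) / (6 × 1.941) = 5.9200 / 11.6460 = 0.5083

0.51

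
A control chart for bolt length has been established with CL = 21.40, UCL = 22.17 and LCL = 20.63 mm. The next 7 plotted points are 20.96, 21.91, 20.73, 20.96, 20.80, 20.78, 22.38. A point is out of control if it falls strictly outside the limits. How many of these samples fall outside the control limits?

1

Compare each point to [20.63, 22.17]: sample 7 = 22.38 > UCL.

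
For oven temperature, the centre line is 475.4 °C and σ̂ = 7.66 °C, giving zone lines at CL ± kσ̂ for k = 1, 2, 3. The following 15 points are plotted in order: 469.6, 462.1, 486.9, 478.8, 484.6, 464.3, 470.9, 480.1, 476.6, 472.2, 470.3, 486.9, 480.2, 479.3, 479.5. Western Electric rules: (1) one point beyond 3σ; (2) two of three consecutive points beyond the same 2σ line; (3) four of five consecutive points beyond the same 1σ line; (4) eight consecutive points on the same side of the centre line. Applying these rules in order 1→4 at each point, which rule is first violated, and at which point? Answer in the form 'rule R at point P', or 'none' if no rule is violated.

Zone of each point (C = within 1σ̂, B = 1σ̂–2σ̂, A = 2σ̂–3σ̂, * = beyond 3σ̂; sign = side of CL): 1:-C, 2:-B, 3:+B, 4:+C, 5:+B, 6:-B, 7:-C, 8:+C, 9:+C, 10:-C, 11:-C, 12:+B, 13:+C, 14:+C, 15:+C
No rule fires across all 15 points.

none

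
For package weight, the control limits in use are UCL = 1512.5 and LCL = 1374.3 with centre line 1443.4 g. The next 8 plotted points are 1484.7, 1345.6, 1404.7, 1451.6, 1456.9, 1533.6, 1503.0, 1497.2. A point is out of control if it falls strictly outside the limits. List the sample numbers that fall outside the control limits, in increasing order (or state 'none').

2, 6

Compare each point to [1374.3, 1512.5]: sample 2 = 1345.6 < LCL; sample 6 = 1533.6 > UCL.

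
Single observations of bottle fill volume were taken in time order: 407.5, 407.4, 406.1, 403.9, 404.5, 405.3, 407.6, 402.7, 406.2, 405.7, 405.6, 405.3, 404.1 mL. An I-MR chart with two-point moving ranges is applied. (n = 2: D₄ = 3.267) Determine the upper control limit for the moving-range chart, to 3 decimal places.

4.846

Moving ranges: 0.1, 1.3, 2.2, 0.6, 0.8, 2.3, 4.9, 3.5, 0.5, 0.1, 0.3, 1.2; M̄R̄ = 17.8000 / 12 = 1.4833
UCL_MR = D₄·M̄R̄ = 3.267 × 1.4833 = 4.8460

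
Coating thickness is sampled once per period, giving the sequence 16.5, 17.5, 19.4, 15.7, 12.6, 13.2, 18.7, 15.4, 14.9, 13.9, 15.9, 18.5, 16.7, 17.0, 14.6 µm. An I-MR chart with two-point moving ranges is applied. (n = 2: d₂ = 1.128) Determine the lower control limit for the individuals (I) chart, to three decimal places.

X̄ = (16.5 + 17.5 + 19.4 + 15.7 + 12.6 + 13.2 + 18.7 + 15.4 + 14.9 + 13.9 + 15.9 + 18.5 + 16.7 + 17.0 + 14.6) / 15 = 16.0333
Moving ranges: 1.0, 1.9, 3.7, 3.1, 0.6, 5.5, 3.3, 0.5, 1.0, 2.0, 2.6, 1.8, 0.3, 2.4; M̄R̄ = 29.7000 / 14 = 2.1214
LCL = X̄ − 3·M̄R̄/d₂ = 16.0333 − 3 × 2.1214 / 1.128 = 10.3912

10.391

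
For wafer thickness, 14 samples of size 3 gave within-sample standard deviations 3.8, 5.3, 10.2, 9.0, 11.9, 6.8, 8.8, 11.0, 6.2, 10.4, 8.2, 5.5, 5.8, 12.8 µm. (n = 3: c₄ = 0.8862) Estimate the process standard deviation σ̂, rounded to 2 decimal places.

9.33

s̄ = (3.8 + 5.3 + 10.2 + 9.0 + 11.9 + 6.8 + 8.8 + 11.0 + 6.2 + 10.4 + 8.2 + 5.5 + 5.8 + 12.8) / 14 = 8.2643
σ̂ = s̄ / c₄ = 8.2643 / 0.8862 = 9.3255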